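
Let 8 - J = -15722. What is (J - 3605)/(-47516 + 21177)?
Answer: -12125/26339 ≈ -0.46034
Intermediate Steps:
J = 15730 (J = 8 - 1*(-15722) = 8 + 15722 = 15730)
(J - 3605)/(-47516 + 21177) = (15730 - 3605)/(-47516 + 21177) = 12125/(-26339) = 12125*(-1/26339) = -12125/26339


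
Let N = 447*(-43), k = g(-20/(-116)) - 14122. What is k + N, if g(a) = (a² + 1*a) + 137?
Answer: -27926076/841 ≈ -33206.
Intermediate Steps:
g(a) = 137 + a + a² (g(a) = (a² + a) + 137 = (a + a²) + 137 = 137 + a + a²)
k = -11761215/841 (k = (137 - 20/(-116) + (-20/(-116))²) - 14122 = (137 - 20*(-1/116) + (-20*(-1/116))²) - 14122 = (137 + 5/29 + (5/29)²) - 14122 = (137 + 5/29 + 25/841) - 14122 = 115387/841 - 14122 = -11761215/841 ≈ -13985.)
N = -19221
k + N = -11761215/841 - 19221 = -27926076/841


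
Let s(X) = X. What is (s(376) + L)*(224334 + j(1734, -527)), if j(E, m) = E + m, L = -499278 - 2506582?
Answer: -677859866844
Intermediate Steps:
L = -3005860
(s(376) + L)*(224334 + j(1734, -527)) = (376 - 3005860)*(224334 + (1734 - 527)) = -3005484*(224334 + 1207) = -3005484*225541 = -677859866844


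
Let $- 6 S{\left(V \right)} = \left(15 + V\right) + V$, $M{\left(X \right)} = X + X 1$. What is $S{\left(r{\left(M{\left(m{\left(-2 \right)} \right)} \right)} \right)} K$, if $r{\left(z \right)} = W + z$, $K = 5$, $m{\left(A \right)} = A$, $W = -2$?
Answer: $- \frac{5}{2} \approx -2.5$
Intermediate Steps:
$M{\left(X \right)} = 2 X$ ($M{\left(X \right)} = X + X = 2 X$)
$r{\left(z \right)} = -2 + z$
$S{\left(V \right)} = - \frac{5}{2} - \frac{V}{3}$ ($S{\left(V \right)} = - \frac{\left(15 + V\right) + V}{6} = - \frac{15 + 2 V}{6} = - \frac{5}{2} - \frac{V}{3}$)
$S{\left(r{\left(M{\left(m{\left(-2 \right)} \right)} \right)} \right)} K = \left(- \frac{5}{2} - \frac{-2 + 2 \left(-2\right)}{3}\right) 5 = \left(- \frac{5}{2} - \frac{-2 - 4}{3}\right) 5 = \left(- \frac{5}{2} - -2\right) 5 = \left(- \frac{5}{2} + 2\right) 5 = \left(- \frac{1}{2}\right) 5 = - \frac{5}{2}$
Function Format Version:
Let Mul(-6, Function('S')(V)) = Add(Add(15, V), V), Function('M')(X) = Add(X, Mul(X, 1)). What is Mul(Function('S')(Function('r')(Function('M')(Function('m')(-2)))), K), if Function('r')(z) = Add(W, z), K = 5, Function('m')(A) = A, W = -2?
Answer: Rational(-5, 2) ≈ -2.5000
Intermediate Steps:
Function('M')(X) = Mul(2, X) (Function('M')(X) = Add(X, X) = Mul(2, X))
Function('r')(z) = Add(-2, z)
Function('S')(V) = Add(Rational(-5, 2), Mul(Rational(-1, 3), V)) (Function('S')(V) = Mul(Rational(-1, 6), Add(Add(15, V), V)) = Mul(Rational(-1, 6), Add(15, Mul(2, V))) = Add(Rational(-5, 2), Mul(Rational(-1, 3), V)))
Mul(Function('S')(Function('r')(Function('M')(Function('m')(-2)))), K) = Mul(Add(Rational(-5, 2), Mul(Rational(-1, 3), Add(-2, Mul(2, -2)))), 5) = Mul(Add(Rational(-5, 2), Mul(Rational(-1, 3), Add(-2, -4))), 5) = Mul(Add(Rational(-5, 2), Mul(Rational(-1, 3), -6)), 5) = Mul(Add(Rational(-5, 2), 2), 5) = Mul(Rational(-1, 2), 5) = Rational(-5, 2)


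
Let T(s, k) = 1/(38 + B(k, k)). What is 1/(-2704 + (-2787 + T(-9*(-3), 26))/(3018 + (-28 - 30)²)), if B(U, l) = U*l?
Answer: -4556748/12323436509 ≈ -0.00036976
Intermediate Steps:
T(s, k) = 1/(38 + k²) (T(s, k) = 1/(38 + k*k) = 1/(38 + k²))
1/(-2704 + (-2787 + T(-9*(-3), 26))/(3018 + (-28 - 30)²)) = 1/(-2704 + (-2787 + 1/(38 + 26²))/(3018 + (-28 - 30)²)) = 1/(-2704 + (-2787 + 1/(38 + 676))/(3018 + (-58)²)) = 1/(-2704 + (-2787 + 1/714)/(3018 + 3364)) = 1/(-2704 + (-2787 + 1/714)/6382) = 1/(-2704 - 1989917/714*1/6382) = 1/(-2704 - 1989917/4556748) = 1/(-12323436509/4556748) = -4556748/12323436509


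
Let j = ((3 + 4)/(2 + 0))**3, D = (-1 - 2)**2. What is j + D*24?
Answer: 2071/8 ≈ 258.88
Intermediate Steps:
D = 9 (D = (-3)**2 = 9)
j = 343/8 (j = (7/2)**3 = 343/8 ≈ 42.875)
j + D*24 = 343/8 + 9*24 = 343/8 + 216 = 2071/8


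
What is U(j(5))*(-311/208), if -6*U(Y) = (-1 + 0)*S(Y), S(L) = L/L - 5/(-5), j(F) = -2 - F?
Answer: -311/624 ≈ -0.49840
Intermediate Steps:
S(L) = 2 (S(L) = 1 - 5*(-⅕) = 1 + 1 = 2)
U(Y) = ⅓ (U(Y) = -(-1 + 0)*2/6 = -(-1)*2/6 = -⅙*(-2) = ⅓)
U(j(5))*(-311/208) = (-311/208)/3 = (-311*1/208)/3 = (⅓)*(-311/208) = -311/624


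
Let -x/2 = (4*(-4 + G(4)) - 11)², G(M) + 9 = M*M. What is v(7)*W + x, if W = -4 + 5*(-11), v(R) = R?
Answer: -415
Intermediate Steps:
W = -59 (W = -4 - 55 = -59)
G(M) = -9 + M² (G(M) = -9 + M*M = -9 + M²)
x = -2 (x = -2*(4*(-4 + (-9 + 4²)) - 11)² = -2*(4*(-4 + (-9 + 16)) - 11)² = -2*(4*(-4 + 7) - 11)² = -2*(4*3 - 11)² = -2*(12 - 11)² = -2*1² = -2*1 = -2)
v(7)*W + x = 7*(-59) - 2 = -413 - 2 = -415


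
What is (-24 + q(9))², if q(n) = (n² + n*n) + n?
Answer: 21609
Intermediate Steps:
q(n) = n + 2*n² (q(n) = (n² + n²) + n = 2*n² + n = n + 2*n²)
(-24 + q(9))² = (-24 + 9*(1 + 2*9))² = (-24 + 9*(1 + 18))² = (-24 + 9*19)² = (-24 + 171)² = 147² = 21609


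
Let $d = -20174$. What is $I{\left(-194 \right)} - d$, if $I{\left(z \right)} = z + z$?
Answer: $19786$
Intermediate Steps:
$I{\left(z \right)} = 2 z$
$I{\left(-194 \right)} - d = 2 \left(-194\right) - -20174 = -388 + 20174 = 19786$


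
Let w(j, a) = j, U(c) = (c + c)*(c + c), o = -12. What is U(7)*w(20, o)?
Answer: 3920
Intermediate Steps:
U(c) = 4*c² (U(c) = (2*c)*(2*c) = 4*c²)
U(7)*w(20, o) = (4*7²)*20 = (4*49)*20 = 196*20 = 3920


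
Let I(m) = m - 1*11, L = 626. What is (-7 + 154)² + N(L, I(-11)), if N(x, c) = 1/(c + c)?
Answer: 950795/44 ≈ 21609.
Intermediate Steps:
I(m) = -11 + m (I(m) = m - 11 = -11 + m)
N(x, c) = 1/(2*c)
(-7 + 154)² + N(L, I(-11)) = (-7 + 154)² + 1/(2*(-11 - 11)) = 147² + (½)/(-22) = 21609 + (½)*(-1/22) = 21609 - 1/44 = 950795/44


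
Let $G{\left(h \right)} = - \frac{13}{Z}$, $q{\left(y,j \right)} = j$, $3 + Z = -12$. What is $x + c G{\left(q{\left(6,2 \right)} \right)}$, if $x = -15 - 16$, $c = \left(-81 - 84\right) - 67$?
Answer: $- \frac{3481}{15} \approx -232.07$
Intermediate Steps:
$Z = -15$ ($Z = -3 - 12 = -15$)
$c = -232$ ($c = -165 - 67 = -232$)
$G{\left(h \right)} = \frac{13}{15}$ ($G{\left(h \right)} = - \frac{13}{-15} = \left(-13\right) \left(- \frac{1}{15}\right) = \frac{13}{15}$)
$x = -31$ ($x = -15 - 16 = -31$)
$x + c G{\left(q{\left(6,2 \right)} \right)} = -31 - \frac{3016}{15} = - \frac{3481}{15}$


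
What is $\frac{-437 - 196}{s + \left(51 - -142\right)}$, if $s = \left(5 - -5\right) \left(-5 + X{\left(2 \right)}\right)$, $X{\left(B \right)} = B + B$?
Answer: $- \frac{211}{61} \approx -3.459$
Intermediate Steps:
$X{\left(B \right)} = 2 B$
$s = -10$ ($s = \left(5 - -5\right) \left(-5 + 2 \cdot 2\right) = \left(5 + 5\right) \left(-5 + 4\right) = 10 \left(-1\right) = -10$)
$\frac{-437 - 196}{s + \left(51 - -142\right)} = \frac{-437 - 196}{-10 + \left(51 - -142\right)} = \frac{-437 - 196}{-10 + \left(51 + 142\right)} = - \frac{633}{-10 + 193} = - \frac{633}{183} = \left(-633\right) \frac{1}{183} = - \frac{211}{61}$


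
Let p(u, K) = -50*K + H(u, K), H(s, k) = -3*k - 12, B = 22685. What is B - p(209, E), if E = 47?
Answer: 25188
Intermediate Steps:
H(s, k) = -12 - 3*k
p(u, K) = -12 - 53*K (p(u, K) = -50*K + (-12 - 3*K) = -12 - 53*K)
B - p(209, E) = 22685 - (-12 - 53*47) = 22685 - (-12 - 2491) = 22685 - 1*(-2503) = 22685 + 2503 = 25188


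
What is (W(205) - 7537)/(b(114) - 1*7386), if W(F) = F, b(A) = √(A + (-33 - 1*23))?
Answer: 27077076/27276469 + 3666*√58/27276469 ≈ 0.99371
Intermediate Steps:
b(A) = √(-56 + A) (b(A) = √(A + (-33 - 23)) = √(A - 56) = √(-56 + A))
(W(205) - 7537)/(b(114) - 1*7386) = (205 - 7537)/(√(-56 + 114) - 1*7386) = -7332/(√58 - 7386) = -7332/(-7386 + √58)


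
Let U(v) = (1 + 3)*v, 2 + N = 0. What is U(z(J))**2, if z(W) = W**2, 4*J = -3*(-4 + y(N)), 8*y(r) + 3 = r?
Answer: 151807041/65536 ≈ 2316.4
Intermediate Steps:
N = -2 (N = -2 + 0 = -2)
y(r) = -3/8 + r/8
J = 111/32 (J = (-3*(-4 + (-3/8 + (1/8)*(-2))))/4 = (-3*(-4 + (-3/8 - 1/4)))/4 = (-3*(-4 - 5/8))/4 = (-3*(-37/8))/4 = (1/4)*(111/8) = 111/32 ≈ 3.4688)
U(v) = 4*v
U(z(J))**2 = (4*(111/32)**2)**2 = (4*(12321/1024))**2 = (12321/256)**2 = 151807041/65536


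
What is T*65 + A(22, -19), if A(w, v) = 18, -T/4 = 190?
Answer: -49382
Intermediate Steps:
T = -760 (T = -4*190 = -760)
T*65 + A(22, -19) = -760*65 + 18 = -49400 + 18 = -49382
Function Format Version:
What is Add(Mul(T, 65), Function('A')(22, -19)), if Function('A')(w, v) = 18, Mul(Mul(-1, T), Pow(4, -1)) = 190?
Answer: -49382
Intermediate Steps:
T = -760 (T = Mul(-4, 190) = -760)
Add(Mul(T, 65), Function('A')(22, -19)) = Add(Mul(-760, 65), 18) = Add(-49400, 18) = -49382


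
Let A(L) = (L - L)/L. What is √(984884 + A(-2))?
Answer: 2*√246221 ≈ 992.41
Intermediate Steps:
A(L) = 0 (A(L) = 0/L = 0)
√(984884 + A(-2)) = √(984884 + 0) = √984884 = 2*√246221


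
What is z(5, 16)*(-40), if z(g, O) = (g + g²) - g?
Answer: -1000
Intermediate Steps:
z(g, O) = g²
z(5, 16)*(-40) = 5²*(-40) = 25*(-40) = -1000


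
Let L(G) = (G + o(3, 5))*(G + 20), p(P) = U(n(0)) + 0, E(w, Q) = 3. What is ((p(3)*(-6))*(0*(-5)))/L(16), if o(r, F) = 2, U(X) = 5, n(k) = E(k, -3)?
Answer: 0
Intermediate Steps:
n(k) = 3
p(P) = 5 (p(P) = 5 + 0 = 5)
L(G) = (2 + G)*(20 + G) (L(G) = (G + 2)*(G + 20) = (2 + G)*(20 + G))
((p(3)*(-6))*(0*(-5)))/L(16) = ((5*(-6))*(0*(-5)))/(40 + 16**2 + 22*16) = (-30*0)/(40 + 256 + 352) = 0/648 = 0*(1/648) = 0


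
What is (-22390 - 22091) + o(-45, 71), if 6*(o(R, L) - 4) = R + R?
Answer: -44492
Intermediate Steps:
o(R, L) = 4 + R/3 (o(R, L) = 4 + (R + R)/6 = 4 + (2*R)/6 = 4 + R/3)
(-22390 - 22091) + o(-45, 71) = (-22390 - 22091) + (4 + (⅓)*(-45)) = -44481 + (4 - 15) = -44481 - 11 = -44492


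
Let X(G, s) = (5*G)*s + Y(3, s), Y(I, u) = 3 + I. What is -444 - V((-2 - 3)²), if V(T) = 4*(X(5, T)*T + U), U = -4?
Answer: -63528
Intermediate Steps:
X(G, s) = 6 + 5*G*s (X(G, s) = (5*G)*s + (3 + 3) = 5*G*s + 6 = 6 + 5*G*s)
V(T) = -16 + 4*T*(6 + 25*T) (V(T) = 4*((6 + 5*5*T)*T - 4) = 4*((6 + 25*T)*T - 4) = 4*(T*(6 + 25*T) - 4) = 4*(-4 + T*(6 + 25*T)) = -16 + 4*T*(6 + 25*T))
-444 - V((-2 - 3)²) = -444 - (-16 + 4*(-2 - 3)²*(6 + 25*(-2 - 3)²)) = -444 - (-16 + 4*(-5)²*(6 + 25*(-5)²)) = -444 - (-16 + 4*25*(6 + 25*25)) = -444 - (-16 + 4*25*(6 + 625)) = -444 - (-16 + 4*25*631) = -444 - (-16 + 63100) = -444 - 1*63084 = -444 - 63084 = -63528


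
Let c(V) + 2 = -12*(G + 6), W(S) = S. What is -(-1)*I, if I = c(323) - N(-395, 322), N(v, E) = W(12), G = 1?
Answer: -98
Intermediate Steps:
N(v, E) = 12
c(V) = -86 (c(V) = -2 - 12*(1 + 6) = -2 - 12*7 = -2 - 84 = -86)
I = -98 (I = -86 - 1*12 = -86 - 12 = -98)
-(-1)*I = -(-1)*(-98) = -1*98 = -98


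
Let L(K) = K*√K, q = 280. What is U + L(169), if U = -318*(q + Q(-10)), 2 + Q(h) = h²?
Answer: -118007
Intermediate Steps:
L(K) = K^(3/2)
Q(h) = -2 + h²
U = -120204 (U = -318*(280 + (-2 + (-10)²)) = -318*(280 + (-2 + 100)) = -318*(280 + 98) = -318*378 = -120204)
U + L(169) = -120204 + 169^(3/2) = -120204 + 2197 = -118007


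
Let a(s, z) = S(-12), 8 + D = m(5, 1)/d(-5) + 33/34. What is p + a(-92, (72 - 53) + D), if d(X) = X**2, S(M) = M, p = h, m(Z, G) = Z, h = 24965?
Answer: 24953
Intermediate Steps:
p = 24965
D = -1161/170 (D = -8 + (5/((-5)**2) + 33/34) = -8 + (5/25 + 33*(1/34)) = -8 + (5*(1/25) + 33/34) = -8 + (1/5 + 33/34) = -8 + 199/170 = -1161/170 ≈ -6.8294)
a(s, z) = -12
p + a(-92, (72 - 53) + D) = 24965 - 12 = 24953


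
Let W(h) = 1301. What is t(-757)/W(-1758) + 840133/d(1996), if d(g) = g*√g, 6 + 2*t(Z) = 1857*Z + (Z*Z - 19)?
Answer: -832725/2602 + 840133*√499/1992008 ≈ -310.61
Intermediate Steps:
t(Z) = -25/2 + Z²/2 + 1857*Z/2 (t(Z) = -3 + (1857*Z + (Z*Z - 19))/2 = -3 + (1857*Z + (Z² - 19))/2 = -3 + (1857*Z + (-19 + Z²))/2 = -3 + (-19 + Z² + 1857*Z)/2 = -3 + (-19/2 + Z²/2 + 1857*Z/2) = -25/2 + Z²/2 + 1857*Z/2)
d(g) = g^(3/2)
t(-757)/W(-1758) + 840133/d(1996) = (-25/2 + (½)*(-757)² + (1857/2)*(-757))/1301 + 840133/(1996^(3/2)) = (-25/2 + (½)*573049 - 1405749/2)*(1/1301) + 840133/((3992*√499)) = (-25/2 + 573049/2 - 1405749/2)*(1/1301) + 840133*(√499/1992008) = -832725/2*1/1301 + 840133*√499/1992008 = -832725/2602 + 840133*√499/1992008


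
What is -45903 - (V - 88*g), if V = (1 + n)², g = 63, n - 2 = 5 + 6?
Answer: -40555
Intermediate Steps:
n = 13 (n = 2 + (5 + 6) = 2 + 11 = 13)
V = 196 (V = (1 + 13)² = 14² = 196)
-45903 - (V - 88*g) = -45903 - (196 - 88*63) = -45903 - (196 - 5544) = -45903 - 1*(-5348) = -45903 + 5348 = -40555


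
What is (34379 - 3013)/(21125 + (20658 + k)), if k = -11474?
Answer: 31366/30309 ≈ 1.0349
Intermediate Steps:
(34379 - 3013)/(21125 + (20658 + k)) = (34379 - 3013)/(21125 + (20658 - 11474)) = 31366/(21125 + 9184) = 31366/30309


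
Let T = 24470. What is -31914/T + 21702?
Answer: 265508013/12235 ≈ 21701.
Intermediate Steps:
-31914/T + 21702 = -31914/24470 + 21702 = -31914*1/24470 + 21702 = -15957/12235 + 21702 = 265508013/12235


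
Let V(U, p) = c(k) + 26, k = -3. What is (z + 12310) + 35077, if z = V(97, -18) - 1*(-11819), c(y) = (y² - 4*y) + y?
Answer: 59250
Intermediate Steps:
c(y) = y² - 3*y
V(U, p) = 44 (V(U, p) = -3*(-3 - 3) + 26 = -3*(-6) + 26 = 18 + 26 = 44)
z = 11863 (z = 44 - 1*(-11819) = 44 + 11819 = 11863)
(z + 12310) + 35077 = (11863 + 12310) + 35077 = 24173 + 35077 = 59250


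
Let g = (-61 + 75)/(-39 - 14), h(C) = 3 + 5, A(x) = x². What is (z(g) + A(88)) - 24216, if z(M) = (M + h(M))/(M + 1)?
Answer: -641998/39 ≈ -16462.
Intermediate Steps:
h(C) = 8
g = -14/53 (g = 14/(-53) = 14*(-1/53) = -14/53 ≈ -0.26415)
z(M) = (8 + M)/(1 + M) (z(M) = (M + 8)/(M + 1) = (8 + M)/(1 + M))
(z(g) + A(88)) - 24216 = ((8 - 14/53)/(1 - 14/53) + 88²) - 24216 = ((410/53)/(39/53) + 7744) - 24216 = ((53/39)*(410/53) + 7744) - 24216 = (410/39 + 7744) - 24216 = 302426/39 - 24216 = -641998/39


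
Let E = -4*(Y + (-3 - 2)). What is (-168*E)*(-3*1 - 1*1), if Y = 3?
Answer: 5376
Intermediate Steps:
E = 8 (E = -4*(3 + (-3 - 2)) = -4*(3 - 5) = -4*(-2) = 8)
(-168*E)*(-3*1 - 1*1) = (-168*8)*(-3*1 - 1*1) = -1344*(-3 - 1) = -1344*(-4) = 5376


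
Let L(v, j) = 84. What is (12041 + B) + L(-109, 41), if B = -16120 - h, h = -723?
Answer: -3272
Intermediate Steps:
B = -15397 (B = -16120 - 1*(-723) = -16120 + 723 = -15397)
(12041 + B) + L(-109, 41) = (12041 - 15397) + 84 = -3356 + 84 = -3272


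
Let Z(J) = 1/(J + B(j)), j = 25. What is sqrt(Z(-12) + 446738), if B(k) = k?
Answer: sqrt(75498735)/13 ≈ 668.38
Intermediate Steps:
Z(J) = 1/(25 + J) (Z(J) = 1/(J + 25) = 1/(25 + J))
sqrt(Z(-12) + 446738) = sqrt(1/(25 - 12) + 446738) = sqrt(1/13 + 446738) = sqrt(5807595/13) = sqrt(75498735)/13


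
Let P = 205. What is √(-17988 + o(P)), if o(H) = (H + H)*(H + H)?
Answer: 4*√9382 ≈ 387.44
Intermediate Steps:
o(H) = 4*H² (o(H) = (2*H)*(2*H) = 4*H²)
√(-17988 + o(P)) = √(-17988 + 4*205²) = √(-17988 + 4*42025) = √(-17988 + 168100) = √150112 = 4*√9382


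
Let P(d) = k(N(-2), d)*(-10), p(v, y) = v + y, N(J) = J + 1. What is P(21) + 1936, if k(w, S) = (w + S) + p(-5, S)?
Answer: 1576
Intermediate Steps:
N(J) = 1 + J
k(w, S) = -5 + w + 2*S (k(w, S) = (w + S) + (-5 + S) = (S + w) + (-5 + S) = -5 + w + 2*S)
P(d) = 60 - 20*d (P(d) = (-5 + (1 - 2) + 2*d)*(-10) = (-5 - 1 + 2*d)*(-10) = (-6 + 2*d)*(-10) = 60 - 20*d)
P(21) + 1936 = (60 - 20*21) + 1936 = (60 - 420) + 1936 = -360 + 1936 = 1576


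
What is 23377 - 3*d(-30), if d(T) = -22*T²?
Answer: 82777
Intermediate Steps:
23377 - 3*d(-30) = 23377 - 3*(-22*(-30)²) = 23377 - 3*(-22*900) = 23377 - 3*(-19800) = 23377 - 1*(-59400) = 23377 + 59400 = 82777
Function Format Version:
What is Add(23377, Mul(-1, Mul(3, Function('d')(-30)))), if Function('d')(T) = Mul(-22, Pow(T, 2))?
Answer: 82777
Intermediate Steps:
Add(23377, Mul(-1, Mul(3, Function('d')(-30)))) = Add(23377, Mul(-1, Mul(3, Mul(-22, Pow(-30, 2))))) = Add(23377, Mul(-1, Mul(3, Mul(-22, 900)))) = Add(23377, Mul(-1, Mul(3, -19800))) = Add(23377, Mul(-1, -59400)) = Add(23377, 59400) = 82777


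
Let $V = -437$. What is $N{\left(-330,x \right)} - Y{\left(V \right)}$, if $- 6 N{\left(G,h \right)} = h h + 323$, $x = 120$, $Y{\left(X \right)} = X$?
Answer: $- \frac{12101}{6} \approx -2016.8$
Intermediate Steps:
$N{\left(G,h \right)} = - \frac{323}{6} - \frac{h^{2}}{6}$ ($N{\left(G,h \right)} = - \frac{h h + 323}{6} = - \frac{h^{2} + 323}{6} = - \frac{323 + h^{2}}{6} = - \frac{323}{6} - \frac{h^{2}}{6}$)
$N{\left(-330,x \right)} - Y{\left(V \right)} = \left(- \frac{323}{6} - \frac{120^{2}}{6}\right) - -437 = \left(- \frac{323}{6} - 2400\right) + 437 = - \frac{14723}{6} + 437 = - \frac{12101}{6}$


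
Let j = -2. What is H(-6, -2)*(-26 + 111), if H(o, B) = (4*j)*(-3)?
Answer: 2040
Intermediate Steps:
H(o, B) = 24 (H(o, B) = (4*(-2))*(-3) = -8*(-3) = 24)
H(-6, -2)*(-26 + 111) = 24*(-26 + 111) = 24*85 = 2040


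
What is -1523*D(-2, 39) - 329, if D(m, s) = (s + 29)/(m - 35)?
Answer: 91391/37 ≈ 2470.0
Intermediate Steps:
D(m, s) = (29 + s)/(-35 + m)
-1523*D(-2, 39) - 329 = -1523*(29 + 39)/(-35 - 2) - 329 = -1523*68/(-37) - 329 = -(-1523)*68/37 - 329 = -1523*(-68/37) - 329 = 103564/37 - 329 = 91391/37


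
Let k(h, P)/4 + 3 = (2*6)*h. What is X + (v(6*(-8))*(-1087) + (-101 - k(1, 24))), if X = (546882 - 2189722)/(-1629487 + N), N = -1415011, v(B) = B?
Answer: 79217137131/1522249 ≈ 52040.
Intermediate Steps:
X = 821420/1522249 (X = (546882 - 2189722)/(-1629487 - 1415011) = -1642840/(-3044498) = -1642840*(-1/3044498) = 821420/1522249 ≈ 0.53961)
k(h, P) = -12 + 48*h (k(h, P) = -12 + 4*((2*6)*h) = -12 + 4*(12*h) = -12 + 48*h)
X + (v(6*(-8))*(-1087) + (-101 - k(1, 24))) = 821420/1522249 + ((6*(-8))*(-1087) + (-101 - (-12 + 48*1))) = 821420/1522249 + (-48*(-1087) + (-101 - (-12 + 48))) = 821420/1522249 + (52176 + (-101 - 1*36)) = 821420/1522249 + (52176 + (-101 - 36)) = 821420/1522249 + (52176 - 137) = 821420/1522249 + 52039 = 79217137131/1522249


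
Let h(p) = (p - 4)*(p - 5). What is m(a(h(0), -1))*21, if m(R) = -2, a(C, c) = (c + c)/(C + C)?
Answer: -42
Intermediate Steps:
h(p) = (-5 + p)*(-4 + p) (h(p) = (-4 + p)*(-5 + p) = (-5 + p)*(-4 + p))
a(C, c) = c/C (a(C, c) = (2*c)/((2*C)) = (2*c)*(1/(2*C)) = c/C)
m(a(h(0), -1))*21 = -2*21 = -42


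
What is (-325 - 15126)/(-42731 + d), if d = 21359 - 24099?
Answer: 15451/45471 ≈ 0.33980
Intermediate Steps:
d = -2740
(-325 - 15126)/(-42731 + d) = (-325 - 15126)/(-42731 - 2740) = -15451/(-45471) = -15451*(-1/45471) = 15451/45471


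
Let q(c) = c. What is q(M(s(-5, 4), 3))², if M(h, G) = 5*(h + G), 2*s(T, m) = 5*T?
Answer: 9025/4 ≈ 2256.3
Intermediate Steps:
s(T, m) = 5*T/2 (s(T, m) = (5*T)/2 = 5*T/2)
M(h, G) = 5*G + 5*h (M(h, G) = 5*(G + h) = 5*G + 5*h)
q(M(s(-5, 4), 3))² = (5*3 + 5*((5/2)*(-5)))² = (15 + 5*(-25/2))² = (15 - 125/2)² = (-95/2)² = 9025/4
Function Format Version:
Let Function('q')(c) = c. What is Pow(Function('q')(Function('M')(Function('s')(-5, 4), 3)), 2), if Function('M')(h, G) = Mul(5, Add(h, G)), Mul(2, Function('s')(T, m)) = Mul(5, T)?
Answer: Rational(9025, 4) ≈ 2256.3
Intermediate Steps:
Function('s')(T, m) = Mul(Rational(5, 2), T) (Function('s')(T, m) = Mul(Rational(1, 2), Mul(5, T)) = Mul(Rational(5, 2), T))
Function('M')(h, G) = Add(Mul(5, G), Mul(5, h)) (Function('M')(h, G) = Mul(5, Add(G, h)) = Add(Mul(5, G), Mul(5, h)))
Pow(Function('q')(Function('M')(Function('s')(-5, 4), 3)), 2) = Pow(Add(Mul(5, 3), Mul(5, Mul(Rational(5, 2), -5))), 2) = Pow(Add(15, Mul(5, Rational(-25, 2))), 2) = Pow(Add(15, Rational(-125, 2)), 2) = Pow(Rational(-95, 2), 2) = Rational(9025, 4)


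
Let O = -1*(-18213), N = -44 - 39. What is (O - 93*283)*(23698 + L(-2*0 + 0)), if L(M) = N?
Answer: -191423190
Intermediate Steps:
N = -83
O = 18213
L(M) = -83
(O - 93*283)*(23698 + L(-2*0 + 0)) = (18213 - 93*283)*(23698 - 83) = (18213 - 26319)*23615 = -8106*23615 = -191423190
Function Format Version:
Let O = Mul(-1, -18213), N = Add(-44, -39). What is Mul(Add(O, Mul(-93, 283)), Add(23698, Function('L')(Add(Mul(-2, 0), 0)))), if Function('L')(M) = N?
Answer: -191423190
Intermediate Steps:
N = -83
O = 18213
Function('L')(M) = -83
Mul(Add(O, Mul(-93, 283)), Add(23698, Function('L')(Add(Mul(-2, 0), 0)))) = Mul(Add(18213, Mul(-93, 283)), Add(23698, -83)) = Mul(Add(18213, -26319), 23615) = Mul(-8106, 23615) = -191423190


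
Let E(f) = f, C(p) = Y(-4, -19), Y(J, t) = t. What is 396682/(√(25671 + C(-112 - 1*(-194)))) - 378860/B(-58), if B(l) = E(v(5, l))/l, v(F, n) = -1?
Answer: -21973880 + 18031*√53/53 ≈ -2.1971e+7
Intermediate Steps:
C(p) = -19
B(l) = -1/l
396682/(√(25671 + C(-112 - 1*(-194)))) - 378860/B(-58) = 396682/(√(25671 - 19)) - 378860/((-1/(-58))) = 396682/(√25652) - 378860/((-1*(-1/58))) = 396682/((22*√53)) - 378860/1/58 = 396682*(√53/1166) - 378860*58 = 18031*√53/53 - 21973880 = -21973880 + 18031*√53/53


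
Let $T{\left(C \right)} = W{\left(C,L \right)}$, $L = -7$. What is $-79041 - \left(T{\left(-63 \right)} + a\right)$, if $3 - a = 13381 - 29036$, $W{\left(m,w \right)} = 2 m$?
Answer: $-94573$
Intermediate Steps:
$T{\left(C \right)} = 2 C$
$a = 15658$ ($a = 3 - \left(13381 - 29036\right) = 3 - -15655 = 3 + 15655 = 15658$)
$-79041 - \left(T{\left(-63 \right)} + a\right) = -79041 - \left(2 \left(-63\right) + 15658\right) = -79041 - \left(-126 + 15658\right) = -79041 - 15532 = -94573$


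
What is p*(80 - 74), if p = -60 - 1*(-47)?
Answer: -78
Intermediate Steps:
p = -13 (p = -60 + 47 = -13)
p*(80 - 74) = -13*(80 - 74) = -13*6 = -78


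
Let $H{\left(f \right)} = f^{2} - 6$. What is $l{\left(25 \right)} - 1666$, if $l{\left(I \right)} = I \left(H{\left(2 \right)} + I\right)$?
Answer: $-1091$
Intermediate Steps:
$H{\left(f \right)} = -6 + f^{2}$ ($H{\left(f \right)} = f^{2} - 6 = -6 + f^{2}$)
$l{\left(I \right)} = I \left(-2 + I\right)$ ($l{\left(I \right)} = I \left(\left(-6 + 2^{2}\right) + I\right) = I \left(\left(-6 + 4\right) + I\right) = I \left(-2 + I\right)$)
$l{\left(25 \right)} - 1666 = 25 \left(-2 + 25\right) - 1666 = 25 \cdot 23 - 1666 = 575 - 1666 = -1091$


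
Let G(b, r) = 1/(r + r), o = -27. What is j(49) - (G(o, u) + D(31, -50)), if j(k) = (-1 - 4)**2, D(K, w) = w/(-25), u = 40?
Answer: 1839/80 ≈ 22.987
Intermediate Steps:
D(K, w) = -w/25 (D(K, w) = w*(-1/25) = -w/25)
j(k) = 25 (j(k) = (-5)**2 = 25)
G(b, r) = 1/(2*r)
j(49) - (G(o, u) + D(31, -50)) = 25 - ((1/2)/40 - 1/25*(-50)) = 25 - ((1/2)*(1/40) + 2) = 25 - (1/80 + 2) = 25 - 1*161/80 = 25 - 161/80 = 1839/80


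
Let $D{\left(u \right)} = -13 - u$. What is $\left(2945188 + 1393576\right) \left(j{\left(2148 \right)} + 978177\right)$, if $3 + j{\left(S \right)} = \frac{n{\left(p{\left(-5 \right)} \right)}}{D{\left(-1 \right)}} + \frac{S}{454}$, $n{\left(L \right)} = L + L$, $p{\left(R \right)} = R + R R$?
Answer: $\frac{2890213169756744}{681} \approx 4.2441 \cdot 10^{12}$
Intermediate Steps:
$p{\left(R \right)} = R + R^{2}$
$n{\left(L \right)} = 2 L$
$j{\left(S \right)} = - \frac{19}{3} + \frac{S}{454}$ ($j{\left(S \right)} = -3 + \left(\frac{2 \left(- 5 \left(1 - 5\right)\right)}{-13 - -1} + \frac{S}{454}\right) = -3 + \left(\frac{2 \left(\left(-5\right) \left(-4\right)\right)}{-13 + 1} + S \frac{1}{454}\right) = -3 + \left(\frac{2 \cdot 20}{-12} + \frac{S}{454}\right) = -3 + \left(40 \left(- \frac{1}{12}\right) + \frac{S}{454}\right) = -3 + \left(- \frac{10}{3} + \frac{S}{454}\right) = - \frac{19}{3} + \frac{S}{454}$)
$\left(2945188 + 1393576\right) \left(j{\left(2148 \right)} + 978177\right) = \left(2945188 + 1393576\right) \left(\left(- \frac{19}{3} + \frac{1}{454} \cdot 2148\right) + 978177\right) = 4338764 \left(\left(- \frac{19}{3} + \frac{1074}{227}\right) + 978177\right) = 4338764 \left(- \frac{1091}{681} + 978177\right) = 4338764 \cdot \frac{666137446}{681} = \frac{2890213169756744}{681}$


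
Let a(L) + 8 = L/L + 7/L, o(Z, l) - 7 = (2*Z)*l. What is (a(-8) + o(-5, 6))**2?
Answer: 237169/64 ≈ 3705.8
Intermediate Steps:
o(Z, l) = 7 + 2*Z*l (o(Z, l) = 7 + (2*Z)*l = 7 + 2*Z*l)
a(L) = -7 + 7/L (a(L) = -8 + (L/L + 7/L) = -8 + (1 + 7/L) = -7 + 7/L)
(a(-8) + o(-5, 6))**2 = ((-7 + 7/(-8)) + (7 + 2*(-5)*6))**2 = ((-7 + 7*(-1/8)) + (7 - 60))**2 = ((-7 - 7/8) - 53)**2 = (-63/8 - 53)**2 = (-487/8)**2 = 237169/64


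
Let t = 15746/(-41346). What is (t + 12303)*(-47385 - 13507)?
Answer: -15486786945032/20673 ≈ -7.4913e+8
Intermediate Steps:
t = -7873/20673 (t = 15746*(-1/41346) = -7873/20673 ≈ -0.38084)
(t + 12303)*(-47385 - 13507) = (-7873/20673 + 12303)*(-47385 - 13507) = (254332046/20673)*(-60892) = -15486786945032/20673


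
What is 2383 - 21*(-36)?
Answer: 3139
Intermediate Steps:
2383 - 21*(-36) = 2383 - 1*(-756) = 2383 + 756 = 3139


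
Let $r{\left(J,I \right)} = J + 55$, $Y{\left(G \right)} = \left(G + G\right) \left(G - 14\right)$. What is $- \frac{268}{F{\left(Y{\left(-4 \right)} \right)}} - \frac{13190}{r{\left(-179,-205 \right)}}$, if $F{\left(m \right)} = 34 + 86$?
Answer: $\frac{48424}{465} \approx 104.14$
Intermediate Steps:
$Y{\left(G \right)} = 2 G \left(-14 + G\right)$
$F{\left(m \right)} = 120$
$r{\left(J,I \right)} = 55 + J$
$- \frac{268}{F{\left(Y{\left(-4 \right)} \right)}} - \frac{13190}{r{\left(-179,-205 \right)}} = - \frac{268}{120} - \frac{13190}{55 - 179} = \left(-268\right) \frac{1}{120} - \frac{13190}{-124} = - \frac{67}{30} - - \frac{6595}{62} = - \frac{67}{30} + \frac{6595}{62} = \frac{48424}{465}$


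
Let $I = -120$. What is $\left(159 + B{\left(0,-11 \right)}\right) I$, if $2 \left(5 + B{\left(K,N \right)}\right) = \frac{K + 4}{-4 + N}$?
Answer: $-18464$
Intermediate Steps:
$B{\left(K,N \right)} = -5 + \frac{4 + K}{2 \left(-4 + N\right)}$ ($B{\left(K,N \right)} = -5 + \frac{\left(K + 4\right) \frac{1}{-4 + N}}{2} = -5 + \frac{\left(4 + K\right) \frac{1}{-4 + N}}{2} = -5 + \frac{\frac{1}{-4 + N} \left(4 + K\right)}{2} = -5 + \frac{4 + K}{2 \left(-4 + N\right)}$)
$\left(159 + B{\left(0,-11 \right)}\right) I = \left(159 + \frac{44 + 0 - -110}{2 \left(-4 - 11\right)}\right) \left(-120\right) = \left(159 + \frac{44 + 0 + 110}{2 \left(-15\right)}\right) \left(-120\right) = \left(159 + \frac{1}{2} \left(- \frac{1}{15}\right) 154\right) \left(-120\right) = \left(159 - \frac{77}{15}\right) \left(-120\right) = \frac{2308}{15} \left(-120\right) = -18464$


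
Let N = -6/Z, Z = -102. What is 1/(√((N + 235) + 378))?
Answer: √19686/3474 ≈ 0.040388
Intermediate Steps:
N = 1/17 (N = -6/(-102) = -6*(-1/102) = 1/17 ≈ 0.058824)
1/(√((N + 235) + 378)) = 1/(√((1/17 + 235) + 378)) = 1/(√(3996/17 + 378)) = 1/(√(10422/17)) = 1/(3*√19686/17) = √19686/3474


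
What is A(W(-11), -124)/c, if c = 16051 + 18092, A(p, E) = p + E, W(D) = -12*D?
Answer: 8/34143 ≈ 0.00023431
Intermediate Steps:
A(p, E) = E + p
c = 34143
A(W(-11), -124)/c = (-124 - 12*(-11))/34143 = (-124 + 132)*(1/34143) = 8*(1/34143) = 8/34143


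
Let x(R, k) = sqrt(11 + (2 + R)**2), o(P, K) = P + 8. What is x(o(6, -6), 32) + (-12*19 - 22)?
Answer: -250 + sqrt(267) ≈ -233.66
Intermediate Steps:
o(P, K) = 8 + P
x(o(6, -6), 32) + (-12*19 - 22) = sqrt(11 + (2 + (8 + 6))**2) + (-12*19 - 22) = sqrt(11 + (2 + 14)**2) + (-228 - 22) = sqrt(11 + 16**2) - 250 = sqrt(11 + 256) - 250 = sqrt(267) - 250 = -250 + sqrt(267)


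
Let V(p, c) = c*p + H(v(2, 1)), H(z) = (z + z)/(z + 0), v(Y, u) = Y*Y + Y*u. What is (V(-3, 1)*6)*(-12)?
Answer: 72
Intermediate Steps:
v(Y, u) = Y**2 + Y*u
H(z) = 2 (H(z) = (2*z)/z = 2)
V(p, c) = 2 + c*p (V(p, c) = c*p + 2 = 2 + c*p)
(V(-3, 1)*6)*(-12) = ((2 + 1*(-3))*6)*(-12) = ((2 - 3)*6)*(-12) = -1*6*(-12) = -6*(-12) = 72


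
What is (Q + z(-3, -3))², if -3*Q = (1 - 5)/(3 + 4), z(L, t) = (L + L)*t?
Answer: 145924/441 ≈ 330.89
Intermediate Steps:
z(L, t) = 2*L*t (z(L, t) = (2*L)*t = 2*L*t)
Q = 4/21 (Q = -(1 - 5)/(3*(3 + 4)) = -(-4)/(3*7) = -⅓*(-4/7) = 4/21 ≈ 0.19048)
(Q + z(-3, -3))² = (4/21 + 2*(-3)*(-3))² = (4/21 + 18)² = (382/21)² = 145924/441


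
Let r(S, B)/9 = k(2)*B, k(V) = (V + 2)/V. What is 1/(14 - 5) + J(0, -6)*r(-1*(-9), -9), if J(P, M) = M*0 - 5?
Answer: 7291/9 ≈ 810.11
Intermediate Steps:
J(P, M) = -5 (J(P, M) = 0 - 5 = -5)
k(V) = (2 + V)/V
r(S, B) = 18*B (r(S, B) = 9*(((2 + 2)/2)*B) = 9*(((1/2)*4)*B) = 9*(2*B) = 18*B)
1/(14 - 5) + J(0, -6)*r(-1*(-9), -9) = 1/(14 - 5) - 90*(-9) = 1/9 - 5*(-162) = 1/9 + 810 = 7291/9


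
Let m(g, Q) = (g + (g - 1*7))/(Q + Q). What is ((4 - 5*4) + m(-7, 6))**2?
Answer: 5041/16 ≈ 315.06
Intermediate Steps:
m(g, Q) = (-7 + 2*g)/(2*Q) (m(g, Q) = (g + (g - 7))/((2*Q)) = (g + (-7 + g))*(1/(2*Q)) = (-7 + 2*g)*(1/(2*Q)) = (-7 + 2*g)/(2*Q))
((4 - 5*4) + m(-7, 6))**2 = ((4 - 5*4) + (-7/2 - 7)/6)**2 = ((4 - 20) + (1/6)*(-21/2))**2 = (-16 - 7/4)**2 = (-71/4)**2 = 5041/16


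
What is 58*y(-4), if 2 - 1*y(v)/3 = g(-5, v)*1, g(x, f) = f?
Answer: 1044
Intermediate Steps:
y(v) = 6 - 3*v
58*y(-4) = 58*(6 - 3*(-4)) = 58*(6 + 12) = 58*18 = 1044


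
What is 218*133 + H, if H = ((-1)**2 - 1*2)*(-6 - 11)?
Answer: 29011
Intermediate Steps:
H = 17 (H = (1 - 2)*(-17) = -1*(-17) = 17)
218*133 + H = 218*133 + 17 = 28994 + 17 = 29011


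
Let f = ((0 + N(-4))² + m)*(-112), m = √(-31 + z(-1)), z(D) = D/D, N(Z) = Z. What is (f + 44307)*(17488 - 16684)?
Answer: 34182060 - 90048*I*√30 ≈ 3.4182e+7 - 4.9321e+5*I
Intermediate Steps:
z(D) = 1
m = I*√30 (m = √(-31 + 1) = √(-30) = I*√30 ≈ 5.4772*I)
f = -1792 - 112*I*√30 (f = ((0 - 4)² + I*√30)*(-112) = ((-4)² + I*√30)*(-112) = (16 + I*√30)*(-112) = -1792 - 112*I*√30 ≈ -1792.0 - 613.45*I)
(f + 44307)*(17488 - 16684) = ((-1792 - 112*I*√30) + 44307)*(17488 - 16684) = (42515 - 112*I*√30)*804 = 34182060 - 90048*I*√30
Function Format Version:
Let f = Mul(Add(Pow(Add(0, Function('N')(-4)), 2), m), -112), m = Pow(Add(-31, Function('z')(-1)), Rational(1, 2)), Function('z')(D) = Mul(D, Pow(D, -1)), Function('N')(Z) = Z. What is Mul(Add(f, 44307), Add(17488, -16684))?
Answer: Add(34182060, Mul(-90048, I, Pow(30, Rational(1, 2)))) ≈ Add(3.4182e+7, Mul(-4.9321e+5, I))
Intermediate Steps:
Function('z')(D) = 1
m = Mul(I, Pow(30, Rational(1, 2))) (m = Pow(Add(-31, 1), Rational(1, 2)) = Pow(-30, Rational(1, 2)) = Mul(I, Pow(30, Rational(1, 2))) ≈ Mul(5.4772, I))
f = Add(-1792, Mul(-112, I, Pow(30, Rational(1, 2)))) (f = Mul(Add(Pow(Add(0, -4), 2), Mul(I, Pow(30, Rational(1, 2)))), -112) = Mul(Add(Pow(-4, 2), Mul(I, Pow(30, Rational(1, 2)))), -112) = Mul(Add(16, Mul(I, Pow(30, Rational(1, 2)))), -112) = Add(-1792, Mul(-112, I, Pow(30, Rational(1, 2)))) ≈ Add(-1792.0, Mul(-613.45, I)))
Mul(Add(f, 44307), Add(17488, -16684)) = Mul(Add(Add(-1792, Mul(-112, I, Pow(30, Rational(1, 2)))), 44307), Add(17488, -16684)) = Mul(Add(42515, Mul(-112, I, Pow(30, Rational(1, 2)))), 804) = Add(34182060, Mul(-90048, I, Pow(30, Rational(1, 2))))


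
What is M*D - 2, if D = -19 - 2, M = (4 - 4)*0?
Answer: -2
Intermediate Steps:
M = 0 (M = 0*0 = 0)
D = -21
M*D - 2 = 0*(-21) - 2 = 0 - 2 = -2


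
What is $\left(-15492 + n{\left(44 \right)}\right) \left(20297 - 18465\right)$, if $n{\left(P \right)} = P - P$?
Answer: $-28381344$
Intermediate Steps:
$n{\left(P \right)} = 0$
$\left(-15492 + n{\left(44 \right)}\right) \left(20297 - 18465\right) = \left(-15492 + 0\right) \left(20297 - 18465\right) = - 15492 \left(20297 - 18465\right) = \left(-15492\right) 1832 = -28381344$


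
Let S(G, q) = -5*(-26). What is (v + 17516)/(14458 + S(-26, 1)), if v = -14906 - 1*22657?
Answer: -20047/14588 ≈ -1.3742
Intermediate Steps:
S(G, q) = 130
v = -37563 (v = -14906 - 22657 = -37563)
(v + 17516)/(14458 + S(-26, 1)) = (-37563 + 17516)/(14458 + 130) = -20047/14588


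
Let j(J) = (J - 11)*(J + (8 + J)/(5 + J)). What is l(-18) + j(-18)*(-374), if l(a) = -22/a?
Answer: -21865393/117 ≈ -1.8688e+5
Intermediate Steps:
j(J) = (-11 + J)*(J + (8 + J)/(5 + J))
l(-18) + j(-18)*(-374) = -22/(-18) + ((-88 + (-18)³ - 58*(-18) - 5*(-18)²)/(5 - 18))*(-374) = -22*(-1/18) + ((-88 - 5832 + 1044 - 5*324)/(-13))*(-374) = 11/9 - (-88 - 5832 + 1044 - 1620)/13*(-374) = 11/9 - 1/13*(-6496)*(-374) = 11/9 + (6496/13)*(-374) = 11/9 - 2429504/13 = -21865393/117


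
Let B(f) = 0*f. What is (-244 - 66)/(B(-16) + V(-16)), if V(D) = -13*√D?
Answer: -155*I/26 ≈ -5.9615*I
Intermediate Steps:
B(f) = 0
(-244 - 66)/(B(-16) + V(-16)) = (-244 - 66)/(0 - 52*I) = -310/(0 - 52*I) = -310*I/52 = -155*I/26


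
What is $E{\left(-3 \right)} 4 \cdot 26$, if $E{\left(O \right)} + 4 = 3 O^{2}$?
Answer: $2392$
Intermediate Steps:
$E{\left(O \right)} = -4 + 3 O^{2}$
$E{\left(-3 \right)} 4 \cdot 26 = \left(-4 + 3 \left(-3\right)^{2}\right) 4 \cdot 26 = \left(-4 + 3 \cdot 9\right) 4 \cdot 26 = \left(-4 + 27\right) 4 \cdot 26 = 23 \cdot 4 \cdot 26 = 92 \cdot 26 = 2392$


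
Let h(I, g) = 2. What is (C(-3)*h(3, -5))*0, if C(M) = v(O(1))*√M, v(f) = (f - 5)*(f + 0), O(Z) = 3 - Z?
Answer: 0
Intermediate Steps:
v(f) = f*(-5 + f) (v(f) = (-5 + f)*f = f*(-5 + f))
C(M) = -6*√M (C(M) = ((3 - 1*1)*(-5 + (3 - 1*1)))*√M = ((3 - 1)*(-5 + (3 - 1)))*√M = (2*(-5 + 2))*√M = (2*(-3))*√M = -6*√M)
(C(-3)*h(3, -5))*0 = (-6*I*√3*2)*0 = -12*I*√3*0 = 0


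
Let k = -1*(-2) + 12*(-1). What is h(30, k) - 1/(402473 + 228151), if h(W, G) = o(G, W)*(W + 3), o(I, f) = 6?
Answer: 124863551/630624 ≈ 198.00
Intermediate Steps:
k = -10 (k = 2 - 12 = -10)
h(W, G) = 18 + 6*W (h(W, G) = 6*(W + 3) = 6*(3 + W) = 18 + 6*W)
h(30, k) - 1/(402473 + 228151) = (18 + 6*30) - 1/(402473 + 228151) = (18 + 180) - 1/630624 = 198 - 1*1/630624 = 198 - 1/630624 = 124863551/630624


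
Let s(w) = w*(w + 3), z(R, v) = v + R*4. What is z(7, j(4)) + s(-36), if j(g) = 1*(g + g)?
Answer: 1224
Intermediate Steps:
j(g) = 2*g (j(g) = 1*(2*g) = 2*g)
z(R, v) = v + 4*R
s(w) = w*(3 + w)
z(7, j(4)) + s(-36) = (2*4 + 4*7) - 36*(3 - 36) = (8 + 28) - 36*(-33) = 36 + 1188 = 1224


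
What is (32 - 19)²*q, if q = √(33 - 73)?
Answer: 338*I*√10 ≈ 1068.8*I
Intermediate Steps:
q = 2*I*√10 (q = √(-40) = 2*I*√10 ≈ 6.3246*I)
(32 - 19)²*q = (32 - 19)²*(2*I*√10) = 13²*(2*I*√10) = 169*(2*I*√10) = 338*I*√10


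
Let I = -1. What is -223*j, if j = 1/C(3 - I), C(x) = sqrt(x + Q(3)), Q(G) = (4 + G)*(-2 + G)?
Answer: -223*sqrt(11)/11 ≈ -67.237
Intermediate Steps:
Q(G) = (-2 + G)*(4 + G)
C(x) = sqrt(7 + x) (C(x) = sqrt(x + (-8 + 3**2 + 2*3)) = sqrt(x + (-8 + 9 + 6)) = sqrt(x + 7) = sqrt(7 + x))
j = sqrt(11)/11 (j = 1/(sqrt(7 + (3 - 1*(-1)))) = 1/(sqrt(7 + (3 + 1))) = 1/(sqrt(7 + 4)) = 1/(sqrt(11)) = sqrt(11)/11 ≈ 0.30151)
-223*j = -223*sqrt(11)/11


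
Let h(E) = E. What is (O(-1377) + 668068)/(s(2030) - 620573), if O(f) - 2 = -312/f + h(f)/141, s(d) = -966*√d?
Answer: -8943740471685641/8267130452993877 + 4640685998074*√2030/2755710150997959 ≈ -1.0060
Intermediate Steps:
O(f) = 2 - 312/f + f/141 (O(f) = 2 + (-312/f + f/141) = 2 - 312/f + f/141)
(O(-1377) + 668068)/(s(2030) - 620573) = ((2 - 312/(-1377) + (1/141)*(-1377)) + 668068)/(-966*√2030 - 620573) = ((2 - 312*(-1/1377) - 459/47) + 668068)/(-620573 - 966*√2030) = ((2 + 104/459 - 459/47) + 668068)/(-620573 - 966*√2030) = (-162647/21573 + 668068)/(-620573 - 966*√2030) = 14412068317/(21573*(-620573 - 966*√2030))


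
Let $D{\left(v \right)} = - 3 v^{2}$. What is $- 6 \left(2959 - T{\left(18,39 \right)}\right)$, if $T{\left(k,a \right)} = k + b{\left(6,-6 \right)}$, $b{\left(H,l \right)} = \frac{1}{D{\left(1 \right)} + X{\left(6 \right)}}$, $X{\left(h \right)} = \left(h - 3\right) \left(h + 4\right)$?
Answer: $- \frac{158812}{9} \approx -17646.0$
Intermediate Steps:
$X{\left(h \right)} = \left(-3 + h\right) \left(4 + h\right)$
$b{\left(H,l \right)} = \frac{1}{27}$ ($b{\left(H,l \right)} = \frac{1}{- 3 \cdot 1^{2} + \left(-12 + 6 + 6^{2}\right)} = \frac{1}{\left(-3\right) 1 + \left(-12 + 6 + 36\right)} = \frac{1}{-3 + 30} = \frac{1}{27}$)
$T{\left(k,a \right)} = \frac{1}{27} + k$ ($T{\left(k,a \right)} = k + \frac{1}{27} = \frac{1}{27} + k$)
$- 6 \left(2959 - T{\left(18,39 \right)}\right) = - 6 \left(2959 - \left(\frac{1}{27} + 18\right)\right) = - 6 \left(2959 - \frac{487}{27}\right) = \left(-6\right) \frac{79406}{27} = - \frac{158812}{9}$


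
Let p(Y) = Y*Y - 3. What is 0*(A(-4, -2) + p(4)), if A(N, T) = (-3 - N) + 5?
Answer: 0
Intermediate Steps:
A(N, T) = 2 - N
p(Y) = -3 + Y**2 (p(Y) = Y**2 - 3 = -3 + Y**2)
0*(A(-4, -2) + p(4)) = 0*((2 - 1*(-4)) + (-3 + 4**2)) = 0*((2 + 4) + (-3 + 16)) = 0*(6 + 13) = 0*19 = 0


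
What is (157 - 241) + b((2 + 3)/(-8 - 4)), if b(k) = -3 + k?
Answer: -1049/12 ≈ -87.417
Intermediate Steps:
(157 - 241) + b((2 + 3)/(-8 - 4)) = (157 - 241) + (-3 + (2 + 3)/(-8 - 4)) = -84 + (-3 + 5/(-12)) = -84 + (-3 + 5*(-1/12)) = -84 + (-3 - 5/12) = -84 - 41/12 = -1049/12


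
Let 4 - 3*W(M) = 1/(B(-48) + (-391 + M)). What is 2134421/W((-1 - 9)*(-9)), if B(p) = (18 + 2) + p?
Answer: 702224509/439 ≈ 1.5996e+6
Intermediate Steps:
B(p) = 20 + p
W(M) = 4/3 - 1/(3*(-419 + M)) (W(M) = 4/3 - 1/(3*((20 - 48) + (-391 + M))) = 4/3 - 1/(3*(-28 + (-391 + M))) = 4/3 - 1/(3*(-419 + M)))
2134421/W((-1 - 9)*(-9)) = 2134421/(((-1677 + 4*((-1 - 9)*(-9)))/(3*(-419 + (-1 - 9)*(-9))))) = 2134421/(((-1677 + 4*(-10*(-9)))/(3*(-419 - 10*(-9))))) = 2134421/(((-1677 + 4*90)/(3*(-419 + 90)))) = 2134421/(((⅓)*(-1677 + 360)/(-329))) = 2134421/(((⅓)*(-1/329)*(-1317))) = 2134421/(439/329) = 2134421*(329/439) = 702224509/439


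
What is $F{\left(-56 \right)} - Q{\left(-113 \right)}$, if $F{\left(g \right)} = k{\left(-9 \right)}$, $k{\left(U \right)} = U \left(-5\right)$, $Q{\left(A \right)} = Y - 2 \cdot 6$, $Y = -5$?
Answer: $62$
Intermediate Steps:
$Q{\left(A \right)} = -17$ ($Q{\left(A \right)} = -5 - 2 \cdot 6 = -5 - 12 = -17$)
$k{\left(U \right)} = - 5 U$
$F{\left(g \right)} = 45$ ($F{\left(g \right)} = \left(-5\right) \left(-9\right) = 45$)
$F{\left(-56 \right)} - Q{\left(-113 \right)} = 45 - -17 = 45 + 17 = 62$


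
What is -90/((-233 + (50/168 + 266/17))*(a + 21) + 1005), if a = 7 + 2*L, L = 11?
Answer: 12852/1406261 ≈ 0.0091391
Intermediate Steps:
a = 29 (a = 7 + 2*11 = 7 + 22 = 29)
-90/((-233 + (50/168 + 266/17))*(a + 21) + 1005) = -90/((-233 + (50/168 + 266/17))*(29 + 21) + 1005) = -90/((-233 + (50*(1/168) + 266*(1/17)))*50 + 1005) = -90/((-233 + (25/84 + 266/17))*50 + 1005) = -90/((-233 + 22769/1428)*50 + 1005) = -90/(-309955/1428*50 + 1005) = -90/(-7748875/714 + 1005) = -90/(-7031305/714) = -90*(-714/7031305) = 12852/1406261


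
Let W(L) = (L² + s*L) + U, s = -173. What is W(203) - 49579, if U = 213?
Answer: -43276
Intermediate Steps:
W(L) = 213 + L² - 173*L (W(L) = (L² - 173*L) + 213 = 213 + L² - 173*L)
W(203) - 49579 = (213 + 203² - 173*203) - 49579 = (213 + 41209 - 35119) - 49579 = 6303 - 49579 = -43276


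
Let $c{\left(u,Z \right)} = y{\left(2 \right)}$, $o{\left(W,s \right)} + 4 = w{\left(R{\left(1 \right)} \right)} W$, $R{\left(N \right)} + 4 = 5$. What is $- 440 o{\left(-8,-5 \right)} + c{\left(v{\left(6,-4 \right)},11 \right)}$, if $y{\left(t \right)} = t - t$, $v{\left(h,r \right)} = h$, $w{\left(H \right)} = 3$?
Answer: $12320$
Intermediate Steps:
$R{\left(N \right)} = 1$ ($R{\left(N \right)} = -4 + 5 = 1$)
$o{\left(W,s \right)} = -4 + 3 W$
$y{\left(t \right)} = 0$
$c{\left(u,Z \right)} = 0$
$- 440 o{\left(-8,-5 \right)} + c{\left(v{\left(6,-4 \right)},11 \right)} = - 440 \left(-4 + 3 \left(-8\right)\right) + 0 = - 440 \left(-4 - 24\right) + 0 = \left(-440\right) \left(-28\right) + 0 = 12320 + 0 = 12320$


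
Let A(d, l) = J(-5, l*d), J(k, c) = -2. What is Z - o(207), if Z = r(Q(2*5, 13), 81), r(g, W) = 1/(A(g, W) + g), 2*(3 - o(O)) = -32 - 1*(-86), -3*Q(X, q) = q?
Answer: 453/19 ≈ 23.842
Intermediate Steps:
A(d, l) = -2
Q(X, q) = -q/3
o(O) = -24 (o(O) = 3 - (-32 - 1*(-86))/2 = 3 - (-32 + 86)/2 = 3 - ½*54 = 3 - 27 = -24)
r(g, W) = 1/(-2 + g)
Z = -3/19 (Z = 1/(-2 - ⅓*13) = 1/(-2 - 13/3) = 1/(-19/3) = -3/19 ≈ -0.15789)
Z - o(207) = -3/19 - 1*(-24) = -3/19 + 24 = 453/19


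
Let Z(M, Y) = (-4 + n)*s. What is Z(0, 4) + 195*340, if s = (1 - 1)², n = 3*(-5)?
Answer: 66300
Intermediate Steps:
n = -15
s = 0 (s = 0² = 0)
Z(M, Y) = 0 (Z(M, Y) = (-4 - 15)*0 = -19*0 = 0)
Z(0, 4) + 195*340 = 0 + 195*340 = 0 + 66300 = 66300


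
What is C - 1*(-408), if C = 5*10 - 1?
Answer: 457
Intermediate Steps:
C = 49 (C = 50 - 1 = 49)
C - 1*(-408) = 49 - 1*(-408) = 49 + 408 = 457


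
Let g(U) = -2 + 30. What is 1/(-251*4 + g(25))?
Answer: -1/976 ≈ -0.0010246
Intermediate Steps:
g(U) = 28
1/(-251*4 + g(25)) = 1/(-251*4 + 28) = 1/(-1004 + 28) = 1/(-976) = -1/976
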